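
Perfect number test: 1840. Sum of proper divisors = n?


Proper divisors of 1840: 1, 2, 4, 5, 8, 10, 16, 20, 23, 40, 46, 80, 92, 115, 184, 230, 368, 460, 920
Sum = 1 + 2 + 4 + 5 + 8 + 10 + 16 + 20 + 23 + 40 + 46 + 80 + 92 + 115 + 184 + 230 + 368 + 460 + 920 = 2624

No, 1840 is not perfect (2624 ≠ 1840)


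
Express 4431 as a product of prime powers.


4431 / 3 = 1477
1477 / 7 = 211
211 / 211 = 1
4431 = 3 × 7 × 211


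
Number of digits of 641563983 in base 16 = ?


641563983 in base 16 = 263D7D4F
Number of digits = 8

8 digits (base 16)


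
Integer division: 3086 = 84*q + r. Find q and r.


3086 = 84 * 36 + 62
Check: 3024 + 62 = 3086

q = 36, r = 62


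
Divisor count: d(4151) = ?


4151 = 7^1 × 593^1
d(4151) = (1+1) × (1+1) = 4

4 divisors


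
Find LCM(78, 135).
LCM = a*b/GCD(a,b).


GCD(78, 135) = 3
LCM = 78*135/3 = 10530/3 = 3510

LCM = 3510


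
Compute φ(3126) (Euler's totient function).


3126 = 2 × 3 × 521
Prime factors: 2, 3, 521
φ(3126) = 3126 × (1-1/2) × (1-1/3) × (1-1/521)
= 3126 × 1/2 × 2/3 × 520/521 = 1040

φ(3126) = 1040


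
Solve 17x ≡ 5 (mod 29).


GCD(17, 29) = 1, unique solution
a^(-1) mod 29 = 12
x = 12 * 5 mod 29 = 2

x ≡ 2 (mod 29)


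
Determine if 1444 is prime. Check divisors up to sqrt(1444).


1444 / 2 = 722 (exact division)
1444 is NOT prime.

No, 1444 is not prime


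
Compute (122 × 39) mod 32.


122 × 39 = 4758
4758 mod 32 = 22


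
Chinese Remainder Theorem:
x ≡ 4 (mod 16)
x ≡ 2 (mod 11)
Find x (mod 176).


M = 16*11 = 176
M1 = M/16 = 11, M2 = M/11 = 16
M1^(-1) mod 16 = 3, M2^(-1) mod 11 = 9
x = 4*11*3 + 2*16*9 = 420
420 mod 176 = 68
Check: 68 mod 16 = 4 ✓, 68 mod 11 = 2 ✓

x ≡ 68 (mod 176)


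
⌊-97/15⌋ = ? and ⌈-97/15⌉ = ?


-97/15 = -6.4667
floor = -7
ceil = -6

floor = -7, ceil = -6


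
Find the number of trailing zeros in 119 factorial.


floor(119/5) = 23
floor(119/25) = 4
Total = 27

27 trailing zeros


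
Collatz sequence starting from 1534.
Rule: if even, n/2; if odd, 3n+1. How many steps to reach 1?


1534 → 767 → 2302 → 1151 → 3454 → 1727 → 5182 → 2591 → 7774 → 3887 → 11662 → 5831 → 17494 → 8747 → 26242 → 13121 → 39364 → 19682 → 9841 → 29524 → 14762 → 7381 → 22144 → 11072 → 5536 → 2768 → 1384 → 692 → 346 → 173 → 520 → 260 → 130 → 65 → 196 → 98 → 49 → 148 → 74 → 37 → 112 → 56 → 28 → 14 → 7 → 22 → 11 → 34 → 17 → 52 → 26 → 13 → 40 → 20 → 10 → 5 → 16 → 8 → 4 → 2 → 1
Total steps = 60

60 steps


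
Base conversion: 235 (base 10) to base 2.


235 (base 10) = 235 (decimal)
235 (decimal) = 11101011 (base 2)


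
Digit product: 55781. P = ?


5 × 5 × 7 × 8 × 1 = 1400


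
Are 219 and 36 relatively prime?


Euclidean algorithm:
219 = 6 * 36 + 3
36 = 12 * 3 + 0
GCD(219, 36) = 3

No, not coprime (GCD = 3)


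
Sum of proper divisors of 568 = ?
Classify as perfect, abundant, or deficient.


Proper divisors: 1, 2, 4, 8, 71, 142, 284
Sum = 1 + 2 + 4 + 8 + 71 + 142 + 284 = 512
512 < 568 → deficient

s(568) = 512 (deficient)


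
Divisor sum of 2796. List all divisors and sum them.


Divisors of 2796: 1, 2, 3, 4, 6, 12, 233, 466, 699, 932, 1398, 2796
Sum = 1 + 2 + 3 + 4 + 6 + 12 + 233 + 466 + 699 + 932 + 1398 + 2796 = 6552

σ(2796) = 6552


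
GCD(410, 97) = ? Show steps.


410 = 4 * 97 + 22
97 = 4 * 22 + 9
22 = 2 * 9 + 4
9 = 2 * 4 + 1
4 = 4 * 1 + 0
GCD = 1


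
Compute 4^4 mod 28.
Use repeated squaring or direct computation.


4^1 mod 28 = 4
4^2 mod 28 = 16
4^3 mod 28 = 8
4^4 mod 28 = 4


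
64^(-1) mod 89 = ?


Use the extended Euclidean algorithm on (89, 64); each row r = 89*s + 64*t:
r=89, s=1, t=0
r=64, s=0, t=1
q=1: r=25, s=1, t=-1   [89*(1) + 64*(-1) = 25]
q=2: r=14, s=-2, t=3   [89*(-2) + 64*(3) = 14]
q=1: r=11, s=3, t=-4   [89*(3) + 64*(-4) = 11]
q=1: r=3, s=-5, t=7   [89*(-5) + 64*(7) = 3]
q=3: r=2, s=18, t=-25   [89*(18) + 64*(-25) = 2]
q=1: r=1, s=-23, t=32   [89*(-23) + 64*(32) = 1]
q=2: r=0, s=64, t=-89   [89*(64) + 64*(-89) = 0]
GCD = 1 with t = 32, so 64*(32) ≡ 1 (mod 89)
Inverse = 32 mod 89 = 32
Check: 64 * 32 = 2048 ≡ 1 (mod 89)

64^(-1) ≡ 32 (mod 89)


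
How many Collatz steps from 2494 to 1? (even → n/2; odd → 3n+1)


2494 → 1247 → 3742 → 1871 → 5614 → 2807 → 8422 → 4211 → 12634 → 6317 → 18952 → 9476 → 4738 → 2369 → 7108 → 3554 → 1777 → 5332 → 2666 → 1333 → 4000 → 2000 → 1000 → 500 → 250 → 125 → 376 → 188 → 94 → 47 → 142 → 71 → 214 → 107 → 322 → 161 → 484 → 242 → 121 → 364 → 182 → 91 → 274 → 137 → 412 → 206 → 103 → 310 → 155 → 466 → 233 → 700 → 350 → 175 → 526 → 263 → 790 → 395 → 1186 → 593 → 1780 → 890 → 445 → 1336 → 668 → 334 → 167 → 502 → 251 → 754 → 377 → 1132 → 566 → 283 → 850 → 425 → 1276 → 638 → 319 → 958 → 479 → 1438 → 719 → 2158 → 1079 → 3238 → 1619 → 4858 → 2429 → 7288 → 3644 → 1822 → 911 → 2734 → 1367 → 4102 → 2051 → 6154 → 3077 → 9232 → 4616 → 2308 → 1154 → 577 → 1732 → 866 → 433 → 1300 → 650 → 325 → 976 → 488 → 244 → 122 → 61 → 184 → 92 → 46 → 23 → 70 → 35 → 106 → 53 → 160 → 80 → 40 → 20 → 10 → 5 → 16 → 8 → 4 → 2 → 1
Total steps = 133

133 steps


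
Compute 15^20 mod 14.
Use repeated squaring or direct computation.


15^1 mod 14 = 1
15^2 mod 14 = 1
15^3 mod 14 = 1
15^4 mod 14 = 1
15^5 mod 14 = 1
15^6 mod 14 = 1
15^7 mod 14 = 1
15^8 mod 14 = 1
15^9 mod 14 = 1
15^10 mod 14 = 1
15^11 mod 14 = 1
15^12 mod 14 = 1
15^13 mod 14 = 1
15^14 mod 14 = 1
15^15 mod 14 = 1
15^16 mod 14 = 1
15^17 mod 14 = 1
15^18 mod 14 = 1
15^19 mod 14 = 1
15^20 mod 14 = 1


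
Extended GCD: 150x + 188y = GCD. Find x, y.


Tabular extended Euclidean (each row: r = 150*s + 188*t):
r=150, s=1, t=0
r=188, s=0, t=1
q=0: r=150, s=1, t=0   [150*(1) + 188*(0) = 150]
q=1: r=38, s=-1, t=1   [150*(-1) + 188*(1) = 38]
q=3: r=36, s=4, t=-3   [150*(4) + 188*(-3) = 36]
q=1: r=2, s=-5, t=4   [150*(-5) + 188*(4) = 2]
q=18: r=0, s=94, t=-75   [150*(94) + 188*(-75) = 0]
GCD = 2; from the row with r=2: x=-5, y=4
Check: 150*(-5) + 188*(4) = -750 + 752 = 2

GCD = 2, x = -5, y = 4


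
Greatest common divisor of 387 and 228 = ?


387 = 1 * 228 + 159
228 = 1 * 159 + 69
159 = 2 * 69 + 21
69 = 3 * 21 + 6
21 = 3 * 6 + 3
6 = 2 * 3 + 0
GCD = 3


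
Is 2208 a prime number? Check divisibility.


2208 / 2 = 1104 (exact division)
2208 is NOT prime.

No, 2208 is not prime


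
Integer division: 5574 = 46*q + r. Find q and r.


5574 = 46 * 121 + 8
Check: 5566 + 8 = 5574

q = 121, r = 8


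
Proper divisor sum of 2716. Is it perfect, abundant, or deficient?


Proper divisors: 1, 2, 4, 7, 14, 28, 97, 194, 388, 679, 1358
Sum = 1 + 2 + 4 + 7 + 14 + 28 + 97 + 194 + 388 + 679 + 1358 = 2772
2772 > 2716 → abundant

s(2716) = 2772 (abundant)


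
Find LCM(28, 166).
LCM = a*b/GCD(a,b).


GCD(28, 166) = 2
LCM = 28*166/2 = 4648/2 = 2324

LCM = 2324


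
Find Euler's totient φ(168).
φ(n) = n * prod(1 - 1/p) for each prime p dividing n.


168 = 2^3 × 3 × 7
Prime factors: 2, 3, 7
φ(168) = 168 × (1-1/2) × (1-1/3) × (1-1/7)
= 168 × 1/2 × 2/3 × 6/7 = 48

φ(168) = 48


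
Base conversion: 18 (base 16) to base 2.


18 (base 16) = 24 (decimal)
24 (decimal) = 11000 (base 2)


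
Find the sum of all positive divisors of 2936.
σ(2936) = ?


Divisors of 2936: 1, 2, 4, 8, 367, 734, 1468, 2936
Sum = 1 + 2 + 4 + 8 + 367 + 734 + 1468 + 2936 = 5520

σ(2936) = 5520


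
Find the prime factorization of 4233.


4233 / 3 = 1411
1411 / 17 = 83
83 / 83 = 1
4233 = 3 × 17 × 83


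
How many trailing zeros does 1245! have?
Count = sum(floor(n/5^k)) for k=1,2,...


floor(1245/5) = 249
floor(1245/25) = 49
floor(1245/125) = 9
floor(1245/625) = 1
Total = 308

308 trailing zeros


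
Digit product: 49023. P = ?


4 × 9 × 0 × 2 × 3 = 0


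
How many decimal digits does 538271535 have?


538271535 has 9 digits in base 10
floor(log10(538271535)) + 1 = floor(8.7310) + 1 = 9

9 digits (base 10)


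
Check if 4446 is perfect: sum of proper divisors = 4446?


Proper divisors of 4446: 1, 2, 3, 6, 9, 13, 18, 19, 26, 38, 39, 57, 78, 114, 117, 171, 234, 247, 342, 494, 741, 1482, 2223
Sum = 1 + 2 + 3 + 6 + 9 + 13 + 18 + 19 + 26 + 38 + 39 + 57 + 78 + 114 + 117 + 171 + 234 + 247 + 342 + 494 + 741 + 1482 + 2223 = 6474

No, 4446 is not perfect (6474 ≠ 4446)


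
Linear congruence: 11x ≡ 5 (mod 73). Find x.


GCD(11, 73) = 1, unique solution
a^(-1) mod 73 = 20
x = 20 * 5 mod 73 = 27

x ≡ 27 (mod 73)


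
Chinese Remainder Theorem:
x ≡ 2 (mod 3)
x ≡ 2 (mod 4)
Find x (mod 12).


M = 3*4 = 12
M1 = M/3 = 4, M2 = M/4 = 3
M1^(-1) mod 3 = 1, M2^(-1) mod 4 = 3
x = 2*4*1 + 2*3*3 = 26
26 mod 12 = 2
Check: 2 mod 3 = 2 ✓, 2 mod 4 = 2 ✓

x ≡ 2 (mod 12)


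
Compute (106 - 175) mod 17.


106 - 175 = -69
-69 mod 17 = 16


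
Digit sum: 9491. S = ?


9 + 4 + 9 + 1 = 23


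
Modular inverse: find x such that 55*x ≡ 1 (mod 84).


Use the extended Euclidean algorithm on (84, 55); each row r = 84*s + 55*t:
r=84, s=1, t=0
r=55, s=0, t=1
q=1: r=29, s=1, t=-1   [84*(1) + 55*(-1) = 29]
q=1: r=26, s=-1, t=2   [84*(-1) + 55*(2) = 26]
q=1: r=3, s=2, t=-3   [84*(2) + 55*(-3) = 3]
q=8: r=2, s=-17, t=26   [84*(-17) + 55*(26) = 2]
q=1: r=1, s=19, t=-29   [84*(19) + 55*(-29) = 1]
q=2: r=0, s=-55, t=84   [84*(-55) + 55*(84) = 0]
GCD = 1 with t = -29, so 55*(-29) ≡ 1 (mod 84)
Inverse = -29 mod 84 = 55
Check: 55 * 55 = 3025 ≡ 1 (mod 84)

55^(-1) ≡ 55 (mod 84)


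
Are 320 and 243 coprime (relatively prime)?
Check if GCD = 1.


Euclidean algorithm:
320 = 1 * 243 + 77
243 = 3 * 77 + 12
77 = 6 * 12 + 5
12 = 2 * 5 + 2
5 = 2 * 2 + 1
2 = 2 * 1 + 0
GCD(320, 243) = 1

Yes, coprime (GCD = 1)


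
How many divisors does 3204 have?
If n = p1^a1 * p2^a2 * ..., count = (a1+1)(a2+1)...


3204 = 2^2 × 3^2 × 89^1
d(3204) = (2+1) × (2+1) × (1+1) = 18

18 divisors


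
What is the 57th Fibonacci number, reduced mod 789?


F(k) mod 789 for k=1..57:
1, 1, 2, 3, 5, 8, 13, 21, 34, 55, 89, 144, 233, 377, 610, 198, 19, 217, 236, 453, 689, 353, 253, 606, 70, 676, 746, 633, 590, 434, 235, 669, 115, 784, 110, 105, 215, 320, 535, 66, 601, 667, 479, 357, 47, 404, 451, 66, 517, 583, 311, 105, 416, 521, 148, 669, 28
F(57) mod 789 = 28


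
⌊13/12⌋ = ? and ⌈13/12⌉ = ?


13/12 = 1.0833
floor = 1
ceil = 2

floor = 1, ceil = 2


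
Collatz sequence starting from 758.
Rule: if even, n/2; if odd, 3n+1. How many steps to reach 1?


758 → 379 → 1138 → 569 → 1708 → 854 → 427 → 1282 → 641 → 1924 → 962 → 481 → 1444 → 722 → 361 → 1084 → 542 → 271 → 814 → 407 → 1222 → 611 → 1834 → 917 → 2752 → 1376 → 688 → 344 → 172 → 86 → 43 → 130 → 65 → 196 → 98 → 49 → 148 → 74 → 37 → 112 → 56 → 28 → 14 → 7 → 22 → 11 → 34 → 17 → 52 → 26 → 13 → 40 → 20 → 10 → 5 → 16 → 8 → 4 → 2 → 1
Total steps = 59

59 steps


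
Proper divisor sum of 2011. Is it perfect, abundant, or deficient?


Proper divisors: 1
Sum = 1 = 1
1 < 2011 → deficient

s(2011) = 1 (deficient)


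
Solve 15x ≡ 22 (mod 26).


GCD(15, 26) = 1, unique solution
a^(-1) mod 26 = 7
x = 7 * 22 mod 26 = 24

x ≡ 24 (mod 26)


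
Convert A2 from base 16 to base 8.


A2 (base 16) = 162 (decimal)
162 (decimal) = 242 (base 8)


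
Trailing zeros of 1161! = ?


floor(1161/5) = 232
floor(1161/25) = 46
floor(1161/125) = 9
floor(1161/625) = 1
Total = 288

288 trailing zeros


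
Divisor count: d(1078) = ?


1078 = 2^1 × 7^2 × 11^1
d(1078) = (1+1) × (2+1) × (1+1) = 12

12 divisors


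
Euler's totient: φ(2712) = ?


2712 = 2^3 × 3 × 113
Prime factors: 2, 3, 113
φ(2712) = 2712 × (1-1/2) × (1-1/3) × (1-1/113)
= 2712 × 1/2 × 2/3 × 112/113 = 896

φ(2712) = 896


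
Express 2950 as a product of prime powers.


2950 / 2 = 1475
1475 / 5 = 295
295 / 5 = 59
59 / 59 = 1
2950 = 2 × 5^2 × 59


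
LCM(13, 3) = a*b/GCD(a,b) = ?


GCD(13, 3) = 1
LCM = 13*3/1 = 39/1 = 39

LCM = 39


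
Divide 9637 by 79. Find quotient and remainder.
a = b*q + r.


9637 = 79 * 121 + 78
Check: 9559 + 78 = 9637

q = 121, r = 78


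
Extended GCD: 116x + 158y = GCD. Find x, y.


Tabular extended Euclidean (each row: r = 116*s + 158*t):
r=116, s=1, t=0
r=158, s=0, t=1
q=0: r=116, s=1, t=0   [116*(1) + 158*(0) = 116]
q=1: r=42, s=-1, t=1   [116*(-1) + 158*(1) = 42]
q=2: r=32, s=3, t=-2   [116*(3) + 158*(-2) = 32]
q=1: r=10, s=-4, t=3   [116*(-4) + 158*(3) = 10]
q=3: r=2, s=15, t=-11   [116*(15) + 158*(-11) = 2]
q=5: r=0, s=-79, t=58   [116*(-79) + 158*(58) = 0]
GCD = 2; from the row with r=2: x=15, y=-11
Check: 116*(15) + 158*(-11) = 1740 - 1738 = 2

GCD = 2, x = 15, y = -11


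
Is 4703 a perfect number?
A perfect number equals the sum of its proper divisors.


Proper divisors of 4703: 1
Sum = 1 = 1

No, 4703 is not perfect (1 ≠ 4703)


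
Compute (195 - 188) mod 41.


195 - 188 = 7
7 mod 41 = 7


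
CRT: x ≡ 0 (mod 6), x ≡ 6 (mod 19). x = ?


M = 6*19 = 114
M1 = M/6 = 19, M2 = M/19 = 6
M1^(-1) mod 6 = 1, M2^(-1) mod 19 = 16
x = 0*19*1 + 6*6*16 = 576
576 mod 114 = 6
Check: 6 mod 6 = 0 ✓, 6 mod 19 = 6 ✓

x ≡ 6 (mod 114)


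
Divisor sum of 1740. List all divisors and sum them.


Divisors of 1740: 1, 2, 3, 4, 5, 6, 10, 12, 15, 20, 29, 30, 58, 60, 87, 116, 145, 174, 290, 348, 435, 580, 870, 1740
Sum = 1 + 2 + 3 + 4 + 5 + 6 + 10 + 12 + 15 + 20 + 29 + 30 + 58 + 60 + 87 + 116 + 145 + 174 + 290 + 348 + 435 + 580 + 870 + 1740 = 5040

σ(1740) = 5040


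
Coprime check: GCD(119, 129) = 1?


Euclidean algorithm:
129 = 1 * 119 + 10
119 = 11 * 10 + 9
10 = 1 * 9 + 1
9 = 9 * 1 + 0
GCD(119, 129) = 1

Yes, coprime (GCD = 1)


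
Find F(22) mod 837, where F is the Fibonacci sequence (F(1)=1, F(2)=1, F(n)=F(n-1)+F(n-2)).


F(k) mod 837 for k=1..22:
1, 1, 2, 3, 5, 8, 13, 21, 34, 55, 89, 144, 233, 377, 610, 150, 760, 73, 833, 69, 65, 134
F(22) mod 837 = 134


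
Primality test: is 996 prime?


996 / 2 = 498 (exact division)
996 is NOT prime.

No, 996 is not prime


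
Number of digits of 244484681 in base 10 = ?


244484681 has 9 digits in base 10
floor(log10(244484681)) + 1 = floor(8.3883) + 1 = 9

9 digits (base 10)


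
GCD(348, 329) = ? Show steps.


348 = 1 * 329 + 19
329 = 17 * 19 + 6
19 = 3 * 6 + 1
6 = 6 * 1 + 0
GCD = 1


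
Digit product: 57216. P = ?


5 × 7 × 2 × 1 × 6 = 420


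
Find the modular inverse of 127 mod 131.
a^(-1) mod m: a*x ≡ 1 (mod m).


Use the extended Euclidean algorithm on (131, 127); each row r = 131*s + 127*t:
r=131, s=1, t=0
r=127, s=0, t=1
q=1: r=4, s=1, t=-1   [131*(1) + 127*(-1) = 4]
q=31: r=3, s=-31, t=32   [131*(-31) + 127*(32) = 3]
q=1: r=1, s=32, t=-33   [131*(32) + 127*(-33) = 1]
q=3: r=0, s=-127, t=131   [131*(-127) + 127*(131) = 0]
GCD = 1 with t = -33, so 127*(-33) ≡ 1 (mod 131)
Inverse = -33 mod 131 = 98
Check: 127 * 98 = 12446 ≡ 1 (mod 131)

127^(-1) ≡ 98 (mod 131)


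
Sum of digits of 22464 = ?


2 + 2 + 4 + 6 + 4 = 18


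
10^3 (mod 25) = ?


10^1 mod 25 = 10
10^2 mod 25 = 0
10^3 mod 25 = 0


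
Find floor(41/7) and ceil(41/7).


41/7 = 5.8571
floor = 5
ceil = 6

floor = 5, ceil = 6


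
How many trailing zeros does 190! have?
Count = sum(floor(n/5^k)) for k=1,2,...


floor(190/5) = 38
floor(190/25) = 7
floor(190/125) = 1
Total = 46

46 trailing zeros


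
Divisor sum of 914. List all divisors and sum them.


Divisors of 914: 1, 2, 457, 914
Sum = 1 + 2 + 457 + 914 = 1374

σ(914) = 1374


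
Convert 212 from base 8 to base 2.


212 (base 8) = 138 (decimal)
138 (decimal) = 10001010 (base 2)


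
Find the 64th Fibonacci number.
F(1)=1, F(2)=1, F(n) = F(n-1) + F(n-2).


Sequence: 1, 1, 2, 3, 5, 8, 13, 21, 34, 55, 89, 144, 233, 377, 610, 987, 1597, 2584, 4181, 6765, 10946, 17711, 28657, 46368, 75025, 121393, 196418, 317811, 514229, 832040, 1346269, 2178309, 3524578, 5702887, 9227465, 14930352, 24157817, 39088169, 63245986, 102334155, 165580141, 267914296, 433494437, 701408733, 1134903170, 1836311903, 2971215073, 4807526976, 7778742049, 12586269025, 20365011074, 32951280099, 53316291173, 86267571272, 139583862445, 225851433717, 365435296162, 591286729879, 956722026041, 1548008755920, 2504730781961, 4052739537881, 6557470319842, 10610209857723
F(64) = 10610209857723


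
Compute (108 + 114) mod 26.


108 + 114 = 222
222 mod 26 = 14


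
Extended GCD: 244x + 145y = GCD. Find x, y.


Tabular extended Euclidean (each row: r = 244*s + 145*t):
r=244, s=1, t=0
r=145, s=0, t=1
q=1: r=99, s=1, t=-1   [244*(1) + 145*(-1) = 99]
q=1: r=46, s=-1, t=2   [244*(-1) + 145*(2) = 46]
q=2: r=7, s=3, t=-5   [244*(3) + 145*(-5) = 7]
q=6: r=4, s=-19, t=32   [244*(-19) + 145*(32) = 4]
q=1: r=3, s=22, t=-37   [244*(22) + 145*(-37) = 3]
q=1: r=1, s=-41, t=69   [244*(-41) + 145*(69) = 1]
q=3: r=0, s=145, t=-244   [244*(145) + 145*(-244) = 0]
GCD = 1; from the row with r=1: x=-41, y=69
Check: 244*(-41) + 145*(69) = -10004 + 10005 = 1

GCD = 1, x = -41, y = 69


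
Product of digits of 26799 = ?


2 × 6 × 7 × 9 × 9 = 6804


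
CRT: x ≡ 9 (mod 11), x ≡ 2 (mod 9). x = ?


M = 11*9 = 99
M1 = M/11 = 9, M2 = M/9 = 11
M1^(-1) mod 11 = 5, M2^(-1) mod 9 = 5
x = 9*9*5 + 2*11*5 = 515
515 mod 99 = 20
Check: 20 mod 11 = 9 ✓, 20 mod 9 = 2 ✓

x ≡ 20 (mod 99)


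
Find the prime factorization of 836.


836 / 2 = 418
418 / 2 = 209
209 / 11 = 19
19 / 19 = 1
836 = 2^2 × 11 × 19


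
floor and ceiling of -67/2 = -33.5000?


-67/2 = -33.5000
floor = -34
ceil = -33

floor = -34, ceil = -33


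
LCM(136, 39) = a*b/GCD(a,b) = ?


GCD(136, 39) = 1
LCM = 136*39/1 = 5304/1 = 5304

LCM = 5304


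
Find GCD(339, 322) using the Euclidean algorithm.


339 = 1 * 322 + 17
322 = 18 * 17 + 16
17 = 1 * 16 + 1
16 = 16 * 1 + 0
GCD = 1


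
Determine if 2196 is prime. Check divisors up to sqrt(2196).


2196 / 2 = 1098 (exact division)
2196 is NOT prime.

No, 2196 is not prime


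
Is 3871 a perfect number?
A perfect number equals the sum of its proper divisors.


Proper divisors of 3871: 1, 7, 49, 79, 553
Sum = 1 + 7 + 49 + 79 + 553 = 689

No, 3871 is not perfect (689 ≠ 3871)


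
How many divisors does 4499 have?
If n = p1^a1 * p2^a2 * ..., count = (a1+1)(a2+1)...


4499 = 11^1 × 409^1
d(4499) = (1+1) × (1+1) = 4

4 divisors


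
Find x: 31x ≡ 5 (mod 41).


GCD(31, 41) = 1, unique solution
a^(-1) mod 41 = 4
x = 4 * 5 mod 41 = 20

x ≡ 20 (mod 41)


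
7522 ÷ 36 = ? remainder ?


7522 = 36 * 208 + 34
Check: 7488 + 34 = 7522

q = 208, r = 34


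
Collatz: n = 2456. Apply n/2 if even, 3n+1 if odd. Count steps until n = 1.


2456 → 1228 → 614 → 307 → 922 → 461 → 1384 → 692 → 346 → 173 → 520 → 260 → 130 → 65 → 196 → 98 → 49 → 148 → 74 → 37 → 112 → 56 → 28 → 14 → 7 → 22 → 11 → 34 → 17 → 52 → 26 → 13 → 40 → 20 → 10 → 5 → 16 → 8 → 4 → 2 → 1
Total steps = 40

40 steps


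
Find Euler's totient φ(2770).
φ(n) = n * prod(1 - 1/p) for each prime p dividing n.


2770 = 2 × 5 × 277
Prime factors: 2, 5, 277
φ(2770) = 2770 × (1-1/2) × (1-1/5) × (1-1/277)
= 2770 × 1/2 × 4/5 × 276/277 = 1104

φ(2770) = 1104


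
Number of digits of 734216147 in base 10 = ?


734216147 has 9 digits in base 10
floor(log10(734216147)) + 1 = floor(8.8658) + 1 = 9

9 digits (base 10)


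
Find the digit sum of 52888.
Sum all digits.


5 + 2 + 8 + 8 + 8 = 31


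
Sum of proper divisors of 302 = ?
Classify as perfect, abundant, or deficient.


Proper divisors: 1, 2, 151
Sum = 1 + 2 + 151 = 154
154 < 302 → deficient

s(302) = 154 (deficient)


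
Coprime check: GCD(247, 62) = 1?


Euclidean algorithm:
247 = 3 * 62 + 61
62 = 1 * 61 + 1
61 = 61 * 1 + 0
GCD(247, 62) = 1

Yes, coprime (GCD = 1)


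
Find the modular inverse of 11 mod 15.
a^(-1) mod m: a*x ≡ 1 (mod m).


Use the extended Euclidean algorithm on (15, 11); each row r = 15*s + 11*t:
r=15, s=1, t=0
r=11, s=0, t=1
q=1: r=4, s=1, t=-1   [15*(1) + 11*(-1) = 4]
q=2: r=3, s=-2, t=3   [15*(-2) + 11*(3) = 3]
q=1: r=1, s=3, t=-4   [15*(3) + 11*(-4) = 1]
q=3: r=0, s=-11, t=15   [15*(-11) + 11*(15) = 0]
GCD = 1 with t = -4, so 11*(-4) ≡ 1 (mod 15)
Inverse = -4 mod 15 = 11
Check: 11 * 11 = 121 ≡ 1 (mod 15)

11^(-1) ≡ 11 (mod 15)


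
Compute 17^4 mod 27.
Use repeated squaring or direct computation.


17^1 mod 27 = 17
17^2 mod 27 = 19
17^3 mod 27 = 26
17^4 mod 27 = 10


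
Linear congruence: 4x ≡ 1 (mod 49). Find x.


GCD(4, 49) = 1, unique solution
a^(-1) mod 49 = 37
x = 37 * 1 mod 49 = 37

x ≡ 37 (mod 49)


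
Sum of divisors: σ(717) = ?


Divisors of 717: 1, 3, 239, 717
Sum = 1 + 3 + 239 + 717 = 960

σ(717) = 960


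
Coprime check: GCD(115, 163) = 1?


Euclidean algorithm:
163 = 1 * 115 + 48
115 = 2 * 48 + 19
48 = 2 * 19 + 10
19 = 1 * 10 + 9
10 = 1 * 9 + 1
9 = 9 * 1 + 0
GCD(115, 163) = 1

Yes, coprime (GCD = 1)


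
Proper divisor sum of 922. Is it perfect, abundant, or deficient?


Proper divisors: 1, 2, 461
Sum = 1 + 2 + 461 = 464
464 < 922 → deficient

s(922) = 464 (deficient)


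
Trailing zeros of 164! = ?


floor(164/5) = 32
floor(164/25) = 6
floor(164/125) = 1
Total = 39

39 trailing zeros


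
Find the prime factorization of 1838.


1838 / 2 = 919
919 / 919 = 1
1838 = 2 × 919


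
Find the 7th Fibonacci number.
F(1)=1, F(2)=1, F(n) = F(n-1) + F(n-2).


Sequence: 1, 1, 2, 3, 5, 8, 13
F(7) = 13


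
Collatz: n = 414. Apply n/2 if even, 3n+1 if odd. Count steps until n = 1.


414 → 207 → 622 → 311 → 934 → 467 → 1402 → 701 → 2104 → 1052 → 526 → 263 → 790 → 395 → 1186 → 593 → 1780 → 890 → 445 → 1336 → 668 → 334 → 167 → 502 → 251 → 754 → 377 → 1132 → 566 → 283 → 850 → 425 → 1276 → 638 → 319 → 958 → 479 → 1438 → 719 → 2158 → 1079 → 3238 → 1619 → 4858 → 2429 → 7288 → 3644 → 1822 → 911 → 2734 → 1367 → 4102 → 2051 → 6154 → 3077 → 9232 → 4616 → 2308 → 1154 → 577 → 1732 → 866 → 433 → 1300 → 650 → 325 → 976 → 488 → 244 → 122 → 61 → 184 → 92 → 46 → 23 → 70 → 35 → 106 → 53 → 160 → 80 → 40 → 20 → 10 → 5 → 16 → 8 → 4 → 2 → 1
Total steps = 89

89 steps


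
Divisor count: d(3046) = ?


3046 = 2^1 × 1523^1
d(3046) = (1+1) × (1+1) = 4

4 divisors


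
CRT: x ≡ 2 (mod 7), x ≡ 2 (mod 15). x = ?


M = 7*15 = 105
M1 = M/7 = 15, M2 = M/15 = 7
M1^(-1) mod 7 = 1, M2^(-1) mod 15 = 13
x = 2*15*1 + 2*7*13 = 212
212 mod 105 = 2
Check: 2 mod 7 = 2 ✓, 2 mod 15 = 2 ✓

x ≡ 2 (mod 105)


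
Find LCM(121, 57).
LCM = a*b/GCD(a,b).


GCD(121, 57) = 1
LCM = 121*57/1 = 6897/1 = 6897

LCM = 6897


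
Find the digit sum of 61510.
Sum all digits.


6 + 1 + 5 + 1 + 0 = 13


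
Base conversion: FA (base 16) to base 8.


FA (base 16) = 250 (decimal)
250 (decimal) = 372 (base 8)


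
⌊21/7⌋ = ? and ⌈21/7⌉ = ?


21/7 = 3.0000
floor = 3
ceil = 3

floor = 3, ceil = 3


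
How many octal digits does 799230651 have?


799230651 in base 8 = 5750645273
Number of digits = 10

10 digits (base 8)


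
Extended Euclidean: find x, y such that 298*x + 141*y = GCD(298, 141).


Tabular extended Euclidean (each row: r = 298*s + 141*t):
r=298, s=1, t=0
r=141, s=0, t=1
q=2: r=16, s=1, t=-2   [298*(1) + 141*(-2) = 16]
q=8: r=13, s=-8, t=17   [298*(-8) + 141*(17) = 13]
q=1: r=3, s=9, t=-19   [298*(9) + 141*(-19) = 3]
q=4: r=1, s=-44, t=93   [298*(-44) + 141*(93) = 1]
q=3: r=0, s=141, t=-298   [298*(141) + 141*(-298) = 0]
GCD = 1; from the row with r=1: x=-44, y=93
Check: 298*(-44) + 141*(93) = -13112 + 13113 = 1

GCD = 1, x = -44, y = 93


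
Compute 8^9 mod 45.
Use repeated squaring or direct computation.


8^1 mod 45 = 8
8^2 mod 45 = 19
8^3 mod 45 = 17
8^4 mod 45 = 1
8^5 mod 45 = 8
8^6 mod 45 = 19
8^7 mod 45 = 17
8^8 mod 45 = 1
8^9 mod 45 = 8


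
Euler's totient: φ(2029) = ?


2029 = 2029
Prime factors: 2029
φ(2029) = 2029 × (1-1/2029)
= 2029 × 2028/2029 = 2028

φ(2029) = 2028


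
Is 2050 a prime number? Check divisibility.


2050 / 2 = 1025 (exact division)
2050 is NOT prime.

No, 2050 is not prime


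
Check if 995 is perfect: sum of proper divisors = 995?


Proper divisors of 995: 1, 5, 199
Sum = 1 + 5 + 199 = 205

No, 995 is not perfect (205 ≠ 995)


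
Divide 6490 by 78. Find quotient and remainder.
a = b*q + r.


6490 = 78 * 83 + 16
Check: 6474 + 16 = 6490

q = 83, r = 16


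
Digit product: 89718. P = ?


8 × 9 × 7 × 1 × 8 = 4032


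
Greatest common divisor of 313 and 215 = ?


313 = 1 * 215 + 98
215 = 2 * 98 + 19
98 = 5 * 19 + 3
19 = 6 * 3 + 1
3 = 3 * 1 + 0
GCD = 1


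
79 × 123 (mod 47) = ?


79 × 123 = 9717
9717 mod 47 = 35


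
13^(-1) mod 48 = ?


Use the extended Euclidean algorithm on (48, 13); each row r = 48*s + 13*t:
r=48, s=1, t=0
r=13, s=0, t=1
q=3: r=9, s=1, t=-3   [48*(1) + 13*(-3) = 9]
q=1: r=4, s=-1, t=4   [48*(-1) + 13*(4) = 4]
q=2: r=1, s=3, t=-11   [48*(3) + 13*(-11) = 1]
q=4: r=0, s=-13, t=48   [48*(-13) + 13*(48) = 0]
GCD = 1 with t = -11, so 13*(-11) ≡ 1 (mod 48)
Inverse = -11 mod 48 = 37
Check: 13 * 37 = 481 ≡ 1 (mod 48)

13^(-1) ≡ 37 (mod 48)


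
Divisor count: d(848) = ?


848 = 2^4 × 53^1
d(848) = (4+1) × (1+1) = 10

10 divisors


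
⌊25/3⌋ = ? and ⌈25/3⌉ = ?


25/3 = 8.3333
floor = 8
ceil = 9

floor = 8, ceil = 9


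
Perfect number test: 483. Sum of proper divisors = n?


Proper divisors of 483: 1, 3, 7, 21, 23, 69, 161
Sum = 1 + 3 + 7 + 21 + 23 + 69 + 161 = 285

No, 483 is not perfect (285 ≠ 483)


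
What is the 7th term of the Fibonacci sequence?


Sequence: 1, 1, 2, 3, 5, 8, 13
F(7) = 13


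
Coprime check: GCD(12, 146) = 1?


Euclidean algorithm:
146 = 12 * 12 + 2
12 = 6 * 2 + 0
GCD(12, 146) = 2

No, not coprime (GCD = 2)


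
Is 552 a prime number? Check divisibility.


552 / 2 = 276 (exact division)
552 is NOT prime.

No, 552 is not prime


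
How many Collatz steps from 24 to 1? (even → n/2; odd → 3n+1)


24 → 12 → 6 → 3 → 10 → 5 → 16 → 8 → 4 → 2 → 1
Total steps = 10

10 steps


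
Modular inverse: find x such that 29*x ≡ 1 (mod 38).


Use the extended Euclidean algorithm on (38, 29); each row r = 38*s + 29*t:
r=38, s=1, t=0
r=29, s=0, t=1
q=1: r=9, s=1, t=-1   [38*(1) + 29*(-1) = 9]
q=3: r=2, s=-3, t=4   [38*(-3) + 29*(4) = 2]
q=4: r=1, s=13, t=-17   [38*(13) + 29*(-17) = 1]
q=2: r=0, s=-29, t=38   [38*(-29) + 29*(38) = 0]
GCD = 1 with t = -17, so 29*(-17) ≡ 1 (mod 38)
Inverse = -17 mod 38 = 21
Check: 29 * 21 = 609 ≡ 1 (mod 38)

29^(-1) ≡ 21 (mod 38)


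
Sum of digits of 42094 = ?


4 + 2 + 0 + 9 + 4 = 19


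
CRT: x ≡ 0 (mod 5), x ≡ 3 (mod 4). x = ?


M = 5*4 = 20
M1 = M/5 = 4, M2 = M/4 = 5
M1^(-1) mod 5 = 4, M2^(-1) mod 4 = 1
x = 0*4*4 + 3*5*1 = 15
15 mod 20 = 15
Check: 15 mod 5 = 0 ✓, 15 mod 4 = 3 ✓

x ≡ 15 (mod 20)


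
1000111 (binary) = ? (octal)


1000111 (base 2) = 71 (decimal)
71 (decimal) = 107 (base 8)


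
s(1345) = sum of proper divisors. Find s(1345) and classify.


Proper divisors: 1, 5, 269
Sum = 1 + 5 + 269 = 275
275 < 1345 → deficient

s(1345) = 275 (deficient)


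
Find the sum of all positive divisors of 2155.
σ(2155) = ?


Divisors of 2155: 1, 5, 431, 2155
Sum = 1 + 5 + 431 + 2155 = 2592

σ(2155) = 2592


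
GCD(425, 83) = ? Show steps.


425 = 5 * 83 + 10
83 = 8 * 10 + 3
10 = 3 * 3 + 1
3 = 3 * 1 + 0
GCD = 1


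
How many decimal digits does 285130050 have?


285130050 has 9 digits in base 10
floor(log10(285130050)) + 1 = floor(8.4550) + 1 = 9

9 digits (base 10)


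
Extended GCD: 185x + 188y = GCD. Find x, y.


Tabular extended Euclidean (each row: r = 185*s + 188*t):
r=185, s=1, t=0
r=188, s=0, t=1
q=0: r=185, s=1, t=0   [185*(1) + 188*(0) = 185]
q=1: r=3, s=-1, t=1   [185*(-1) + 188*(1) = 3]
q=61: r=2, s=62, t=-61   [185*(62) + 188*(-61) = 2]
q=1: r=1, s=-63, t=62   [185*(-63) + 188*(62) = 1]
q=2: r=0, s=188, t=-185   [185*(188) + 188*(-185) = 0]
GCD = 1; from the row with r=1: x=-63, y=62
Check: 185*(-63) + 188*(62) = -11655 + 11656 = 1

GCD = 1, x = -63, y = 62


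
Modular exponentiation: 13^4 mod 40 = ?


13^1 mod 40 = 13
13^2 mod 40 = 9
13^3 mod 40 = 37
13^4 mod 40 = 1


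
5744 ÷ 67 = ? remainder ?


5744 = 67 * 85 + 49
Check: 5695 + 49 = 5744

q = 85, r = 49


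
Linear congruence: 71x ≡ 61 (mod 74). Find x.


GCD(71, 74) = 1, unique solution
a^(-1) mod 74 = 49
x = 49 * 61 mod 74 = 29

x ≡ 29 (mod 74)


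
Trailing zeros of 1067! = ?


floor(1067/5) = 213
floor(1067/25) = 42
floor(1067/125) = 8
floor(1067/625) = 1
Total = 264

264 trailing zeros


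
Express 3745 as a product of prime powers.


3745 / 5 = 749
749 / 7 = 107
107 / 107 = 1
3745 = 5 × 7 × 107


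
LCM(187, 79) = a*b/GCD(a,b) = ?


GCD(187, 79) = 1
LCM = 187*79/1 = 14773/1 = 14773

LCM = 14773


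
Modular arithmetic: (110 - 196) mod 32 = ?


110 - 196 = -86
-86 mod 32 = 10


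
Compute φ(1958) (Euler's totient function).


1958 = 2 × 11 × 89
Prime factors: 2, 11, 89
φ(1958) = 1958 × (1-1/2) × (1-1/11) × (1-1/89)
= 1958 × 1/2 × 10/11 × 88/89 = 880

φ(1958) = 880


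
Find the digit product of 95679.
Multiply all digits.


9 × 5 × 6 × 7 × 9 = 17010


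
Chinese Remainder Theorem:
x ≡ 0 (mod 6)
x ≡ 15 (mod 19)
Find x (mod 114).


M = 6*19 = 114
M1 = M/6 = 19, M2 = M/19 = 6
M1^(-1) mod 6 = 1, M2^(-1) mod 19 = 16
x = 0*19*1 + 15*6*16 = 1440
1440 mod 114 = 72
Check: 72 mod 6 = 0 ✓, 72 mod 19 = 15 ✓

x ≡ 72 (mod 114)


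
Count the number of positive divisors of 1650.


1650 = 2^1 × 3^1 × 5^2 × 11^1
d(1650) = (1+1) × (1+1) × (2+1) × (1+1) = 24

24 divisors


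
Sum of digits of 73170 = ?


7 + 3 + 1 + 7 + 0 = 18


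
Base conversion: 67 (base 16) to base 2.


67 (base 16) = 103 (decimal)
103 (decimal) = 1100111 (base 2)


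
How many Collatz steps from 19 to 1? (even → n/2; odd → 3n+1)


19 → 58 → 29 → 88 → 44 → 22 → 11 → 34 → 17 → 52 → 26 → 13 → 40 → 20 → 10 → 5 → 16 → 8 → 4 → 2 → 1
Total steps = 20

20 steps


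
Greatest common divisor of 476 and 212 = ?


476 = 2 * 212 + 52
212 = 4 * 52 + 4
52 = 13 * 4 + 0
GCD = 4


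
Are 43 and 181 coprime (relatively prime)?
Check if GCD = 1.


Euclidean algorithm:
181 = 4 * 43 + 9
43 = 4 * 9 + 7
9 = 1 * 7 + 2
7 = 3 * 2 + 1
2 = 2 * 1 + 0
GCD(43, 181) = 1

Yes, coprime (GCD = 1)


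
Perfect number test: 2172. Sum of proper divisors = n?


Proper divisors of 2172: 1, 2, 3, 4, 6, 12, 181, 362, 543, 724, 1086
Sum = 1 + 2 + 3 + 4 + 6 + 12 + 181 + 362 + 543 + 724 + 1086 = 2924

No, 2172 is not perfect (2924 ≠ 2172)


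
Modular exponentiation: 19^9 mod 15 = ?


19^1 mod 15 = 4
19^2 mod 15 = 1
19^3 mod 15 = 4
19^4 mod 15 = 1
19^5 mod 15 = 4
19^6 mod 15 = 1
19^7 mod 15 = 4
19^8 mod 15 = 1
19^9 mod 15 = 4


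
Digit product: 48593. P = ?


4 × 8 × 5 × 9 × 3 = 4320


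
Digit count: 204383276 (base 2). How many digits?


204383276 in base 2 = 1100001011101010010000101100
Number of digits = 28

28 digits (base 2)


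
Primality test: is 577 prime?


Check divisors up to sqrt(577) = 24.0208
No divisors found.
577 is prime.

Yes, 577 is prime


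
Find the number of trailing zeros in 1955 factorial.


floor(1955/5) = 391
floor(1955/25) = 78
floor(1955/125) = 15
floor(1955/625) = 3
Total = 487

487 trailing zeros


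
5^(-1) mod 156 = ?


Use the extended Euclidean algorithm on (156, 5); each row r = 156*s + 5*t:
r=156, s=1, t=0
r=5, s=0, t=1
q=31: r=1, s=1, t=-31   [156*(1) + 5*(-31) = 1]
q=5: r=0, s=-5, t=156   [156*(-5) + 5*(156) = 0]
GCD = 1 with t = -31, so 5*(-31) ≡ 1 (mod 156)
Inverse = -31 mod 156 = 125
Check: 5 * 125 = 625 ≡ 1 (mod 156)

5^(-1) ≡ 125 (mod 156)


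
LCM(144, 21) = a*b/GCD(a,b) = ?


GCD(144, 21) = 3
LCM = 144*21/3 = 3024/3 = 1008

LCM = 1008


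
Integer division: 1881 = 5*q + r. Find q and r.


1881 = 5 * 376 + 1
Check: 1880 + 1 = 1881

q = 376, r = 1


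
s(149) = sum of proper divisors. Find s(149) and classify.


Proper divisors: 1
Sum = 1 = 1
1 < 149 → deficient

s(149) = 1 (deficient)


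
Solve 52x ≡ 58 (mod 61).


GCD(52, 61) = 1, unique solution
a^(-1) mod 61 = 27
x = 27 * 58 mod 61 = 41

x ≡ 41 (mod 61)


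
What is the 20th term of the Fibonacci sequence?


Sequence: 1, 1, 2, 3, 5, 8, 13, 21, 34, 55, 89, 144, 233, 377, 610, 987, 1597, 2584, 4181, 6765
F(20) = 6765


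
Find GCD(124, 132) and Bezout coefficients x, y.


Tabular extended Euclidean (each row: r = 124*s + 132*t):
r=124, s=1, t=0
r=132, s=0, t=1
q=0: r=124, s=1, t=0   [124*(1) + 132*(0) = 124]
q=1: r=8, s=-1, t=1   [124*(-1) + 132*(1) = 8]
q=15: r=4, s=16, t=-15   [124*(16) + 132*(-15) = 4]
q=2: r=0, s=-33, t=31   [124*(-33) + 132*(31) = 0]
GCD = 4; from the row with r=4: x=16, y=-15
Check: 124*(16) + 132*(-15) = 1984 - 1980 = 4

GCD = 4, x = 16, y = -15


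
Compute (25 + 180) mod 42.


25 + 180 = 205
205 mod 42 = 37


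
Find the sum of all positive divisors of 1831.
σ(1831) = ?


Divisors of 1831: 1, 1831
Sum = 1 + 1831 = 1832

σ(1831) = 1832


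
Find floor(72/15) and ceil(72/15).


72/15 = 4.8000
floor = 4
ceil = 5

floor = 4, ceil = 5


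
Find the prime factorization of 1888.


1888 / 2 = 944
944 / 2 = 472
472 / 2 = 236
236 / 2 = 118
118 / 2 = 59
59 / 59 = 1
1888 = 2^5 × 59


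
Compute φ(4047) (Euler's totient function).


4047 = 3 × 19 × 71
Prime factors: 3, 19, 71
φ(4047) = 4047 × (1-1/3) × (1-1/19) × (1-1/71)
= 4047 × 2/3 × 18/19 × 70/71 = 2520

φ(4047) = 2520


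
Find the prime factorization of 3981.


3981 / 3 = 1327
1327 / 1327 = 1
3981 = 3 × 1327


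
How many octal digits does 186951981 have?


186951981 in base 8 = 1311124455
Number of digits = 10

10 digits (base 8)


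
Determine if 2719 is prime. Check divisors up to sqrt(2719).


Check divisors up to sqrt(2719) = 52.1440
No divisors found.
2719 is prime.

Yes, 2719 is prime


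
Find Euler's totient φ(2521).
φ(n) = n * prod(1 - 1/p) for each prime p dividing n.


2521 = 2521
Prime factors: 2521
φ(2521) = 2521 × (1-1/2521)
= 2521 × 2520/2521 = 2520

φ(2521) = 2520


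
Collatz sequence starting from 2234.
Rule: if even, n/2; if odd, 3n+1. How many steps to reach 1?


2234 → 1117 → 3352 → 1676 → 838 → 419 → 1258 → 629 → 1888 → 944 → 472 → 236 → 118 → 59 → 178 → 89 → 268 → 134 → 67 → 202 → 101 → 304 → 152 → 76 → 38 → 19 → 58 → 29 → 88 → 44 → 22 → 11 → 34 → 17 → 52 → 26 → 13 → 40 → 20 → 10 → 5 → 16 → 8 → 4 → 2 → 1
Total steps = 45

45 steps


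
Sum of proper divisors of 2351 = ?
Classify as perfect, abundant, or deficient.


Proper divisors: 1
Sum = 1 = 1
1 < 2351 → deficient

s(2351) = 1 (deficient)


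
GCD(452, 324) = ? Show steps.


452 = 1 * 324 + 128
324 = 2 * 128 + 68
128 = 1 * 68 + 60
68 = 1 * 60 + 8
60 = 7 * 8 + 4
8 = 2 * 4 + 0
GCD = 4


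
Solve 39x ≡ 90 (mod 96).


GCD(39, 96) = 3 divides 90
Divide: 13x ≡ 30 (mod 32)
x ≡ 22 (mod 32)


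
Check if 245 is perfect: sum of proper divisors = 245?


Proper divisors of 245: 1, 5, 7, 35, 49
Sum = 1 + 5 + 7 + 35 + 49 = 97

No, 245 is not perfect (97 ≠ 245)


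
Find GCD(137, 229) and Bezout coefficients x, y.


Tabular extended Euclidean (each row: r = 137*s + 229*t):
r=137, s=1, t=0
r=229, s=0, t=1
q=0: r=137, s=1, t=0   [137*(1) + 229*(0) = 137]
q=1: r=92, s=-1, t=1   [137*(-1) + 229*(1) = 92]
q=1: r=45, s=2, t=-1   [137*(2) + 229*(-1) = 45]
q=2: r=2, s=-5, t=3   [137*(-5) + 229*(3) = 2]
q=22: r=1, s=112, t=-67   [137*(112) + 229*(-67) = 1]
q=2: r=0, s=-229, t=137   [137*(-229) + 229*(137) = 0]
GCD = 1; from the row with r=1: x=112, y=-67
Check: 137*(112) + 229*(-67) = 15344 - 15343 = 1

GCD = 1, x = 112, y = -67


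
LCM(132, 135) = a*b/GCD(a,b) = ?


GCD(132, 135) = 3
LCM = 132*135/3 = 17820/3 = 5940

LCM = 5940


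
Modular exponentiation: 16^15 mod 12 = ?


16^1 mod 12 = 4
16^2 mod 12 = 4
16^3 mod 12 = 4
16^4 mod 12 = 4
16^5 mod 12 = 4
16^6 mod 12 = 4
16^7 mod 12 = 4
16^8 mod 12 = 4
16^9 mod 12 = 4
16^10 mod 12 = 4
16^11 mod 12 = 4
16^12 mod 12 = 4
16^13 mod 12 = 4
16^14 mod 12 = 4
16^15 mod 12 = 4


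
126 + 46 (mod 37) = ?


126 + 46 = 172
172 mod 37 = 24


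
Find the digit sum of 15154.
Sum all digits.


1 + 5 + 1 + 5 + 4 = 16


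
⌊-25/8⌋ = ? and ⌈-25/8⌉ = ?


-25/8 = -3.1250
floor = -4
ceil = -3

floor = -4, ceil = -3


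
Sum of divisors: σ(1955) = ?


Divisors of 1955: 1, 5, 17, 23, 85, 115, 391, 1955
Sum = 1 + 5 + 17 + 23 + 85 + 115 + 391 + 1955 = 2592

σ(1955) = 2592


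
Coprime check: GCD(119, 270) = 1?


Euclidean algorithm:
270 = 2 * 119 + 32
119 = 3 * 32 + 23
32 = 1 * 23 + 9
23 = 2 * 9 + 5
9 = 1 * 5 + 4
5 = 1 * 4 + 1
4 = 4 * 1 + 0
GCD(119, 270) = 1

Yes, coprime (GCD = 1)


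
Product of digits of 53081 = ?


5 × 3 × 0 × 8 × 1 = 0


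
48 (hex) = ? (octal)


48 (base 16) = 72 (decimal)
72 (decimal) = 110 (base 8)


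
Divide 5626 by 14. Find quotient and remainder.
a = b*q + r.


5626 = 14 * 401 + 12
Check: 5614 + 12 = 5626

q = 401, r = 12


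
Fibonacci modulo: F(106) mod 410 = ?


F(k) mod 410 for k=1..106:
1, 1, 2, 3, 5, 8, 13, 21, 34, 55, 89, 144, 233, 377, 200, 167, 367, 124, 81, 205, 286, 81, 367, 38, 405, 33, 28, 61, 89, 150, 239, 389, 218, 197, 5, 202, 207, 409, 206, 205, 1, 206, 207, 3, 210, 213, 13, 226, 239, 55, 294, 349, 233, 172, 405, 167, 162, 329, 81, 0, 81, 81, 162, 243, 405, 238, 233, 61, 294, 355, 239, 184, 13, 197, 210, 407, 207, 204, 1, 205, 206, 1, 207, 208, 5, 213, 218, 21, 239, 260, 89, 349, 28, 377, 405, 372, 367, 329, 286, 205, 81, 286, 367, 243, 200, 33
F(106) mod 410 = 33


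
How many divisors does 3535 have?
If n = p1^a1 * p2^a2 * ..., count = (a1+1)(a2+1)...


3535 = 5^1 × 7^1 × 101^1
d(3535) = (1+1) × (1+1) × (1+1) = 8

8 divisors


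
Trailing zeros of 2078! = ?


floor(2078/5) = 415
floor(2078/25) = 83
floor(2078/125) = 16
floor(2078/625) = 3
Total = 517

517 trailing zeros


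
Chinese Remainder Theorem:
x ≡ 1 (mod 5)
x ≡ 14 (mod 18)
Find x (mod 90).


M = 5*18 = 90
M1 = M/5 = 18, M2 = M/18 = 5
M1^(-1) mod 5 = 2, M2^(-1) mod 18 = 11
x = 1*18*2 + 14*5*11 = 806
806 mod 90 = 86
Check: 86 mod 5 = 1 ✓, 86 mod 18 = 14 ✓

x ≡ 86 (mod 90)


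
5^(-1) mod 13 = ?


Use the extended Euclidean algorithm on (13, 5); each row r = 13*s + 5*t:
r=13, s=1, t=0
r=5, s=0, t=1
q=2: r=3, s=1, t=-2   [13*(1) + 5*(-2) = 3]
q=1: r=2, s=-1, t=3   [13*(-1) + 5*(3) = 2]
q=1: r=1, s=2, t=-5   [13*(2) + 5*(-5) = 1]
q=2: r=0, s=-5, t=13   [13*(-5) + 5*(13) = 0]
GCD = 1 with t = -5, so 5*(-5) ≡ 1 (mod 13)
Inverse = -5 mod 13 = 8
Check: 5 * 8 = 40 ≡ 1 (mod 13)

5^(-1) ≡ 8 (mod 13)


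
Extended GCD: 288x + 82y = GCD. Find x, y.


Tabular extended Euclidean (each row: r = 288*s + 82*t):
r=288, s=1, t=0
r=82, s=0, t=1
q=3: r=42, s=1, t=-3   [288*(1) + 82*(-3) = 42]
q=1: r=40, s=-1, t=4   [288*(-1) + 82*(4) = 40]
q=1: r=2, s=2, t=-7   [288*(2) + 82*(-7) = 2]
q=20: r=0, s=-41, t=144   [288*(-41) + 82*(144) = 0]
GCD = 2; from the row with r=2: x=2, y=-7
Check: 288*(2) + 82*(-7) = 576 - 574 = 2

GCD = 2, x = 2, y = -7
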